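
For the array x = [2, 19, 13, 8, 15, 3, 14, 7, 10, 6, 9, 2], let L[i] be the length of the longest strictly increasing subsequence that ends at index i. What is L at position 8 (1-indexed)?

dp[i] = 1 + max{dp[j] : j<i, x[j]<x[i]} (or 1 if no such j):
i:      1  2  3  4  5  6  7  8  9 10 11 12
x[i]:   2 19 13  8 15  3 14  7 10  6  9  2
dp:     1  2  2  2  3  2  3  3  4  3  4  1
At index 8 the value is 3.

3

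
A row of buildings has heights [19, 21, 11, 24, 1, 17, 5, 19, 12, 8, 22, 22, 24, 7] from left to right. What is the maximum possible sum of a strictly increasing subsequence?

Let S[i] be the best sum of a strictly increasing subsequence ending at i:
i:      1  2  3  4  5  6  7  8  9 10 11 12 13 14
a[i]:  19 21 11 24  1 17  5 19 12  8 22 22 24  7
S:     19 40 11 64  1 28  6 47 23 14 69 69 93 13
Maximum is 93 (e.g. 11 + 17 + 19 + 22 + 24).

93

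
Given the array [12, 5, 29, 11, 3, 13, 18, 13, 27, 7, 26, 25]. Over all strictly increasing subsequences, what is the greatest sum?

74

Let S[i] be the best sum of a strictly increasing subsequence ending at i:
i:      1  2  3  4  5  6  7  8  9 10 11 12
a[i]:  12  5 29 11  3 13 18 13 27  7 26 25
S:     12  5 41 16  3 29 47 29 74 12 73 72
Maximum is 74 (e.g. 5 + 11 + 13 + 18 + 27).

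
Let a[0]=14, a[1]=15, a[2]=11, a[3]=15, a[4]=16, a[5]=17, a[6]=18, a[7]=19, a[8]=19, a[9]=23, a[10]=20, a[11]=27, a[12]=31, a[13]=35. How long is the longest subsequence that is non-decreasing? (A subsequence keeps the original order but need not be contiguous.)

12

Track the smallest tail for each achievable length (allowing ties):
14 → extends → [14]
15 → extends → [14, 15]
11 → replaces 14 → [11, 15]
15 → extends → [11, 15, 15]
16 → extends → [11, 15, 15, 16]
17 → extends → [11, 15, 15, 16, 17]
18 → extends → [11, 15, 15, 16, 17, 18]
19 → extends → [11, 15, 15, 16, 17, 18, 19]
19 → extends → [11, 15, 15, 16, 17, 18, 19, 19]
23 → extends → [11, 15, 15, 16, 17, 18, 19, 19, 23]
20 → replaces 23 → [11, 15, 15, 16, 17, 18, 19, 19, 20]
27 → extends → [11, 15, 15, 16, 17, 18, 19, 19, 20, 27]
31 → extends → [11, 15, 15, 16, 17, 18, 19, 19, 20, 27, 31]
35 → extends → [11, 15, 15, 16, 17, 18, 19, 19, 20, 27, 31, 35]
Twelve tails, so the longest non-decreasing subsequence has length 12 (e.g. 14, 15, 15, 16, 17, 18, 19, 19, 23, 27, 31, 35).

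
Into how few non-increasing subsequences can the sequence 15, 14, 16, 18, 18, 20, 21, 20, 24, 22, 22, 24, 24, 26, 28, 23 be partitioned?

9

The minimum number of non-increasing subsequences covering a sequence equals the length of its longest strictly increasing subsequence.
LIS length is 9 (e.g. 15, 16, 18, 20, 21, 22, 24, 26, 28), so 9 piles are needed.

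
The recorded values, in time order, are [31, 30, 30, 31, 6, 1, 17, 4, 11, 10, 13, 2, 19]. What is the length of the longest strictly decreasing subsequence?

6

Let dp[i] be the longest strictly decreasing subsequence ending at i:
i:      1  2  3  4  5  6  7  8  9 10 11 12 13
a[i]:  31 30 30 31  6  1 17  4 11 10 13  2 19
dp:     1  2  2  1  3  4  3  4  4  5  4  6  3
Maximum is 6.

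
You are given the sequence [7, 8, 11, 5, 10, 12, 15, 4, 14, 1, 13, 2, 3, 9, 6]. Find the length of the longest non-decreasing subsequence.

5

Track the smallest tail for each achievable length (allowing ties):
7 → extends → [7]
8 → extends → [7, 8]
11 → extends → [7, 8, 11]
5 → replaces 7 → [5, 8, 11]
10 → replaces 11 → [5, 8, 10]
12 → extends → [5, 8, 10, 12]
15 → extends → [5, 8, 10, 12, 15]
4 → replaces 5 → [4, 8, 10, 12, 15]
14 → replaces 15 → [4, 8, 10, 12, 14]
1 → replaces 4 → [1, 8, 10, 12, 14]
13 → replaces 14 → [1, 8, 10, 12, 13]
2 → replaces 8 → [1, 2, 10, 12, 13]
3 → replaces 10 → [1, 2, 3, 12, 13]
9 → replaces 12 → [1, 2, 3, 9, 13]
6 → replaces 9 → [1, 2, 3, 6, 13]
Five tails, so the longest non-decreasing subsequence has length 5 (e.g. 7, 8, 11, 12, 15).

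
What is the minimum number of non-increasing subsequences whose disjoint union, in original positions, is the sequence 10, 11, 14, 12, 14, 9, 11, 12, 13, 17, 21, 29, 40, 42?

9

Place each on the leftmost legal pile:
10 → new pile 1 (tops now [10])
11 → new pile 2 (tops now [10, 11])
14 → new pile 3 (tops now [10, 11, 14])
12 → pile 3 (tops now [10, 11, 12])
14 → new pile 4 (tops now [10, 11, 12, 14])
9 → pile 1 (tops now [9, 11, 12, 14])
11 → pile 2 (tops now [9, 11, 12, 14])
12 → pile 3 (tops now [9, 11, 12, 14])
13 → pile 4 (tops now [9, 11, 12, 13])
17 → new pile 5 (tops now [9, 11, 12, 13, 17])
21 → new pile 6 (tops now [9, 11, 12, 13, 17, 21])
29 → new pile 7 (tops now [9, 11, 12, 13, 17, 21, 29])
40 → new pile 8 (tops now [9, 11, 12, 13, 17, 21, 29, 40])
42 → new pile 9 (tops now [9, 11, 12, 13, 17, 21, 29, 40, 42])
Nine piles.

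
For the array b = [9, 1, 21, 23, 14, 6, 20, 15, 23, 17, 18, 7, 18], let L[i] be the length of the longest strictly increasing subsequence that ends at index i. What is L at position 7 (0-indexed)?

3

dp[i] = 1 + max{dp[j] : j<i, b[j]<b[i]} (or 1 if no such j):
i:      0  1  2  3  4  5  6  7  8  9 10 11 12
b[i]:   9  1 21 23 14  6 20 15 23 17 18  7 18
dp:     1  1  2  3  2  2  3  3  4  4  5  3  5
At index 7 the value is 3.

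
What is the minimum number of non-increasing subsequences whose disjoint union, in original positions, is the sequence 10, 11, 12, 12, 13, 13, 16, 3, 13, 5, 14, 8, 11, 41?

6

The minimum number of non-increasing subsequences covering a sequence equals the length of its longest strictly increasing subsequence.
LIS length is 6 (e.g. 10, 11, 12, 13, 16, 41), so 6 piles are needed.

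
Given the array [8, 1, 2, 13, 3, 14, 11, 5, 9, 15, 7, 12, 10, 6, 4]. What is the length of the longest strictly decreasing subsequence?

Negate each value so 'decreasing' becomes 'increasing', then run patience tails on the negated sequence:
-8 → extends → [-8]
-1 → extends → [-8, -1]
-2 → replaces -1 → [-8, -2]
-13 → replaces -8 → [-13, -2]
-3 → replaces -2 → [-13, -3]
-14 → replaces -13 → [-14, -3]
-11 → replaces -3 → [-14, -11]
-5 → extends → [-14, -11, -5]
-9 → replaces -5 → [-14, -11, -9]
-15 → replaces -14 → [-15, -11, -9]
-7 → extends → [-15, -11, -9, -7]
-12 → replaces -11 → [-15, -12, -9, -7]
-10 → replaces -9 → [-15, -12, -10, -7]
-6 → extends → [-15, -12, -10, -7, -6]
-4 → extends → [-15, -12, -10, -7, -6, -4]
Six tails, so the longest strictly decreasing subsequence of the original has length 6.

6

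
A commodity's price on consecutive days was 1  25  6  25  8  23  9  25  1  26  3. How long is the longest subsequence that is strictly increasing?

6

Track the smallest tail for each achievable length (strict):
1 → extends → [1]
25 → extends → [1, 25]
6 → replaces 25 → [1, 6]
25 → extends → [1, 6, 25]
8 → replaces 25 → [1, 6, 8]
23 → extends → [1, 6, 8, 23]
9 → replaces 23 → [1, 6, 8, 9]
25 → extends → [1, 6, 8, 9, 25]
1 → already a tail → [1, 6, 8, 9, 25]
26 → extends → [1, 6, 8, 9, 25, 26]
3 → replaces 6 → [1, 3, 8, 9, 25, 26]
Six tails, so the longest strictly increasing subsequence has length 6 (e.g. 1, 6, 8, 23, 25, 26).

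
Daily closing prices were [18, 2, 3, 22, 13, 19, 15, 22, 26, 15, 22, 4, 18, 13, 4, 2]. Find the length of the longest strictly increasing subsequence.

6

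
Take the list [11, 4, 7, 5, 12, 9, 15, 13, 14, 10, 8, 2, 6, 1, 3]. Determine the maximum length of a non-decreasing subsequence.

5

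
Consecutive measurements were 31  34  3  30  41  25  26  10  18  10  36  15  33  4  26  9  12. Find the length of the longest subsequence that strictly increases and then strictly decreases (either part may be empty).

7

inc[i] = longest strictly increasing subsequence ending at i; dec[i] = longest strictly decreasing subsequence starting at i:
i:      1  2  3  4  5  6  7  8  9 10 11 12 13 14 15 16 17
a[i]:  31 34  3 30 41 25 26 10 18 10 36 15 33  4 26  9 12
inc:    1  2  1  2  3  2  3  2  3  2  4  3  4  2  4  3  4
dec:    6  6  1  5  5  4  4  2  3  2  4  2  3  1  2  1  1
Best peak at i=2 (value 34): inc=2, dec=6, length 2+6−1 = 7.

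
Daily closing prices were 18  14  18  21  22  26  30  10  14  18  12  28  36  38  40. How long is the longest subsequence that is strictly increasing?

9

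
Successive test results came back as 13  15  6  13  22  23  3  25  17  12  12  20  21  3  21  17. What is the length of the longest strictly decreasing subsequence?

4

Let dp[i] be the longest strictly decreasing subsequence ending at i:
i:      1  2  3  4  5  6  7  8  9 10 11 12 13 14 15 16
a[i]:  13 15  6 13 22 23  3 25 17 12 12 20 21  3 21 17
dp:     1  1  2  2  1  1  3  1  2  3  3  2  2  4  2  3
Maximum is 4.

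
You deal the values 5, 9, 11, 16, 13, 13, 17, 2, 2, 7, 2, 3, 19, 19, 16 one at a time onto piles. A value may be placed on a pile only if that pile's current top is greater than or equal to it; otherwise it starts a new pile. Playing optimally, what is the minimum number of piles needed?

6

The minimum number of non-increasing subsequences covering a sequence equals the length of its longest strictly increasing subsequence.
LIS length is 6 (e.g. 5, 9, 11, 16, 17, 19), so 6 piles are needed.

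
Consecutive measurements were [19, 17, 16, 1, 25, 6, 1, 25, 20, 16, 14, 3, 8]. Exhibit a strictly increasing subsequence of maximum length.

1, 6, 25

Patience tails give the LIS length; then backtrack through the dp parents:
19 → extends → [19]
17 → replaces 19 → [17]
16 → replaces 17 → [16]
1 → replaces 16 → [1]
25 → extends → [1, 25]
6 → replaces 25 → [1, 6]
1 → already a tail → [1, 6]
25 → extends → [1, 6, 25]
20 → replaces 25 → [1, 6, 20]
16 → replaces 20 → [1, 6, 16]
14 → replaces 16 → [1, 6, 14]
3 → replaces 6 → [1, 3, 14]
8 → replaces 14 → [1, 3, 8]
Length 3; one witness is 1, 6, 25.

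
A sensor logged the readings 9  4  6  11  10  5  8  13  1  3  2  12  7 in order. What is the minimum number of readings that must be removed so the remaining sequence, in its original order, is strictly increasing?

Fewest deletions = n − (longest strictly increasing subsequence).
i:      1  2  3  4  5  6  7  8  9 10 11 12 13
a[i]:   9  4  6 11 10  5  8 13  1  3  2 12  7
dp:     1  1  2  3  3  2  3  4  1  2  2  4  3
max dp = 4, so deletions = 13 − 4 = 9.

9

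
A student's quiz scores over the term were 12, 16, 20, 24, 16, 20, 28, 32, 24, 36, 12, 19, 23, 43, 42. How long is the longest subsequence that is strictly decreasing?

3

Let dp[i] be the longest strictly decreasing subsequence ending at i:
i:      1  2  3  4  5  6  7  8  9 10 11 12 13 14 15
a[i]:  12 16 20 24 16 20 28 32 24 36 12 19 23 43 42
dp:     1  1  1  1  2  2  1  1  2  1  3  3  3  1  2
Maximum is 3.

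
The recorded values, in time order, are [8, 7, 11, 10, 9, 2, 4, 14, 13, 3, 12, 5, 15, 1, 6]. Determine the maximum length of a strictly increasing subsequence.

Let dp[i] be the length of the longest such subsequence ending at index i:
i:      1  2  3  4  5  6  7  8  9 10 11 12 13 14 15
a[i]:   8  7 11 10  9  2  4 14 13  3 12  5 15  1  6
dp:     1  1  2  2  2  1  2  3  3  2  3  3  4  1  4
Maximum dp value is 4.

4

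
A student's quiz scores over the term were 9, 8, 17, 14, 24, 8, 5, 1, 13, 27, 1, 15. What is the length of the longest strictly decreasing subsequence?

5

Let dp[i] be the longest strictly decreasing subsequence ending at i:
i:      1  2  3  4  5  6  7  8  9 10 11 12
a[i]:   9  8 17 14 24  8  5  1 13 27  1 15
dp:     1  2  1  2  1  3  4  5  3  1  5  2
Maximum is 5.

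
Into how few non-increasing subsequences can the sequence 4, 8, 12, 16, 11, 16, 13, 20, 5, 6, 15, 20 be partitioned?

6

Place each on the leftmost legal pile:
4 → new pile 1 (tops now [4])
8 → new pile 2 (tops now [4, 8])
12 → new pile 3 (tops now [4, 8, 12])
16 → new pile 4 (tops now [4, 8, 12, 16])
11 → pile 3 (tops now [4, 8, 11, 16])
16 → pile 4 (tops now [4, 8, 11, 16])
13 → pile 4 (tops now [4, 8, 11, 13])
20 → new pile 5 (tops now [4, 8, 11, 13, 20])
5 → pile 2 (tops now [4, 5, 11, 13, 20])
6 → pile 3 (tops now [4, 5, 6, 13, 20])
15 → pile 5 (tops now [4, 5, 6, 13, 15])
20 → new pile 6 (tops now [4, 5, 6, 13, 15, 20])
Six piles.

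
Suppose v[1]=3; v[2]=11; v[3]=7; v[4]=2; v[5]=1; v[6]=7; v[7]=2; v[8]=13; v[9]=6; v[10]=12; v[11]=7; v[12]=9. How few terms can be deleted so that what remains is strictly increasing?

Fewest deletions = n − (longest strictly increasing subsequence).
Patience tails:
3 → extends → [3]
11 → extends → [3, 11]
7 → replaces 11 → [3, 7]
2 → replaces 3 → [2, 7]
1 → replaces 2 → [1, 7]
7 → already a tail → [1, 7]
2 → replaces 7 → [1, 2]
13 → extends → [1, 2, 13]
6 → replaces 13 → [1, 2, 6]
12 → extends → [1, 2, 6, 12]
7 → replaces 12 → [1, 2, 6, 7]
9 → extends → [1, 2, 6, 7, 9]
Longest strictly increasing subsequence has length 5, so deletions = 12 − 5 = 7.

7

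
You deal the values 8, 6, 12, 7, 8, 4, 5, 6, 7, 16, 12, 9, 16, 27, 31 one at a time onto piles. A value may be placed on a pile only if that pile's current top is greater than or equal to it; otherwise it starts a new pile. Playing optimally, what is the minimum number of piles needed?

8

The minimum number of non-increasing subsequences covering a sequence equals the length of its longest strictly increasing subsequence.
LIS length is 8 (e.g. 4, 5, 6, 7, 12, 16, 27, 31), so 8 piles are needed.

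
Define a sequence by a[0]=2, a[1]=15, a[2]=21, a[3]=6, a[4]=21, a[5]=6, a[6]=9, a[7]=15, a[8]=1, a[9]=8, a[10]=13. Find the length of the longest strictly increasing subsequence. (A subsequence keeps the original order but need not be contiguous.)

4

Let dp[i] be the length of the longest such subsequence ending at index i:
i:      0  1  2  3  4  5  6  7  8  9 10
a[i]:   2 15 21  6 21  6  9 15  1  8 13
dp:     1  2  3  2  3  2  3  4  1  3  4
Maximum dp value is 4.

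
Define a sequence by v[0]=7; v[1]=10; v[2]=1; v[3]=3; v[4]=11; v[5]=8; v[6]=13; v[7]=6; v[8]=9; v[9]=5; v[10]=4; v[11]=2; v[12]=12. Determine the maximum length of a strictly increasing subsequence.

5

Track the smallest tail for each achievable length (strict):
7 → extends → [7]
10 → extends → [7, 10]
1 → replaces 7 → [1, 10]
3 → replaces 10 → [1, 3]
11 → extends → [1, 3, 11]
8 → replaces 11 → [1, 3, 8]
13 → extends → [1, 3, 8, 13]
6 → replaces 8 → [1, 3, 6, 13]
9 → replaces 13 → [1, 3, 6, 9]
5 → replaces 6 → [1, 3, 5, 9]
4 → replaces 5 → [1, 3, 4, 9]
2 → replaces 3 → [1, 2, 4, 9]
12 → extends → [1, 2, 4, 9, 12]
Five tails, so the longest strictly increasing subsequence has length 5 (e.g. 1, 3, 8, 9, 12).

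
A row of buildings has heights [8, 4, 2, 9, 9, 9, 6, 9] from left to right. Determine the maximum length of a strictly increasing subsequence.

Let dp[i] be the length of the longest such subsequence ending at index i:
i:     1 2 3 4 5 6 7 8
a[i]:  8 4 2 9 9 9 6 9
dp:    1 1 1 2 2 2 2 3
Maximum dp value is 3.

3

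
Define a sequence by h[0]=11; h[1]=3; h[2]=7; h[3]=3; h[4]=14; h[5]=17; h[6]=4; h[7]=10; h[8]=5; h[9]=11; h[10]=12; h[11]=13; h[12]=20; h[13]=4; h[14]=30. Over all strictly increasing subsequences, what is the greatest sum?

Let S[i] be the best sum of a strictly increasing subsequence ending at i:
i:       0   1   2   3   4   5   6   7   8   9  10  11  12  13  14
h[i]:   11   3   7   3  14  17   4  10   5  11  12  13  20   4  30
S:      11   3  10   3  25  42   7  20  12  31  43  56  76   7 106
Maximum is 106 (e.g. 3 + 7 + 10 + 11 + 12 + 13 + 20 + 30).

106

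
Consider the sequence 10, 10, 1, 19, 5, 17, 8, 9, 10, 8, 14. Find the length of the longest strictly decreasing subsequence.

4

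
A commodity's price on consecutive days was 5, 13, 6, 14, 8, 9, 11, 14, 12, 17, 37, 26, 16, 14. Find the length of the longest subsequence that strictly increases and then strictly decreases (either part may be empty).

inc[i] = longest strictly increasing subsequence ending at i; dec[i] = longest strictly decreasing subsequence starting at i:
i:      1  2  3  4  5  6  7  8  9 10 11 12 13 14
a[i]:   5 13  6 14  8  9 11 14 12 17 37 26 16 14
inc:    1  2  2  3  3  4  5  6  6  7  8  8  7  7
dec:    1  2  1  2  1  1  1  2  1  3  4  3  2  1
Best peak at i=11 (value 37): inc=8, dec=4, length 8+4−1 = 11.

11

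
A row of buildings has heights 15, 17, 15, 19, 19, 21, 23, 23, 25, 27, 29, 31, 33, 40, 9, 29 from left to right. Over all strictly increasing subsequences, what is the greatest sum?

280

Let S[i] be the best sum of a strictly increasing subsequence ending at i:
i:       1   2   3   4   5   6   7   8   9  10  11  12  13  14  15  16
a[i]:   15  17  15  19  19  21  23  23  25  27  29  31  33  40   9  29
S:      15  32  15  51  51  72  95  95 120 147 176 207 240 280   9 176
Maximum is 280 (e.g. 15 + 17 + 19 + 21 + 23 + 25 + 27 + 29 + 31 + 33 + 40).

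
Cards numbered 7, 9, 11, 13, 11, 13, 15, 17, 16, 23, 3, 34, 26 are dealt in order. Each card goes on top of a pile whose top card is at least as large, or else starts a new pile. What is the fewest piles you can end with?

Place each on the leftmost legal pile:
7 → new pile 1 (tops now [7])
9 → new pile 2 (tops now [7, 9])
11 → new pile 3 (tops now [7, 9, 11])
13 → new pile 4 (tops now [7, 9, 11, 13])
11 → pile 3 (tops now [7, 9, 11, 13])
13 → pile 4 (tops now [7, 9, 11, 13])
15 → new pile 5 (tops now [7, 9, 11, 13, 15])
17 → new pile 6 (tops now [7, 9, 11, 13, 15, 17])
16 → pile 6 (tops now [7, 9, 11, 13, 15, 16])
23 → new pile 7 (tops now [7, 9, 11, 13, 15, 16, 23])
3 → pile 1 (tops now [3, 9, 11, 13, 15, 16, 23])
34 → new pile 8 (tops now [3, 9, 11, 13, 15, 16, 23, 34])
26 → pile 8 (tops now [3, 9, 11, 13, 15, 16, 23, 26])
Eight piles.

8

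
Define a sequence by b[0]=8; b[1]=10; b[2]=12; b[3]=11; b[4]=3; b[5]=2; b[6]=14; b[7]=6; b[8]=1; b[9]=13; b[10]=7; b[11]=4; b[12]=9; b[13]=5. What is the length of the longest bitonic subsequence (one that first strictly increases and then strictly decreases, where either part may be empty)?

7

inc[i] = longest strictly increasing subsequence ending at i; dec[i] = longest strictly decreasing subsequence starting at i:
i:      0  1  2  3  4  5  6  7  8  9 10 11 12 13
b[i]:   8 10 12 11  3  2 14  6  1 13  7  4  9  5
inc:    1  2  3  3  1  1  4  2  1  4  3  2  4  3
dec:    4  4  5  4  3  2  4  2  1  3  2  1  2  1
Best peak at i=2 (value 12): inc=3, dec=5, length 3+5−1 = 7.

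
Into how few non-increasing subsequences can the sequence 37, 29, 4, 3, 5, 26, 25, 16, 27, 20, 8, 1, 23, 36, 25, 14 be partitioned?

6

Place each on the leftmost legal pile:
37 → new pile 1 (tops now [37])
29 → pile 1 (tops now [29])
4 → pile 1 (tops now [4])
3 → pile 1 (tops now [3])
5 → new pile 2 (tops now [3, 5])
26 → new pile 3 (tops now [3, 5, 26])
25 → pile 3 (tops now [3, 5, 25])
16 → pile 3 (tops now [3, 5, 16])
27 → new pile 4 (tops now [3, 5, 16, 27])
20 → pile 4 (tops now [3, 5, 16, 20])
8 → pile 3 (tops now [3, 5, 8, 20])
1 → pile 1 (tops now [1, 5, 8, 20])
23 → new pile 5 (tops now [1, 5, 8, 20, 23])
36 → new pile 6 (tops now [1, 5, 8, 20, 23, 36])
25 → pile 6 (tops now [1, 5, 8, 20, 23, 25])
14 → pile 4 (tops now [1, 5, 8, 14, 23, 25])
Six piles.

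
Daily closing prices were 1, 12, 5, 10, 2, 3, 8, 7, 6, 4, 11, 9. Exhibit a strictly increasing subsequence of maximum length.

Patience tails give the LIS length; then backtrack through the dp parents:
1 → extends → [1]
12 → extends → [1, 12]
5 → replaces 12 → [1, 5]
10 → extends → [1, 5, 10]
2 → replaces 5 → [1, 2, 10]
3 → replaces 10 → [1, 2, 3]
8 → extends → [1, 2, 3, 8]
7 → replaces 8 → [1, 2, 3, 7]
6 → replaces 7 → [1, 2, 3, 6]
4 → replaces 6 → [1, 2, 3, 4]
11 → extends → [1, 2, 3, 4, 11]
9 → replaces 11 → [1, 2, 3, 4, 9]
Length 5; one witness is 1, 2, 3, 8, 11.

1, 2, 3, 8, 11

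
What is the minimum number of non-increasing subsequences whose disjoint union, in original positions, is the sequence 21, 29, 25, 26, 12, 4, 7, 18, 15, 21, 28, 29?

6

The minimum number of non-increasing subsequences covering a sequence equals the length of its longest strictly increasing subsequence.
LIS length is 6 (e.g. 4, 7, 18, 21, 28, 29), so 6 piles are needed.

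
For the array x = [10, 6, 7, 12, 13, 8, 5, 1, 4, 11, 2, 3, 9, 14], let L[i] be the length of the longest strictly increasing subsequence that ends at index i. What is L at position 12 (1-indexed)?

3

dp[i] = 1 + max{dp[j] : j<i, x[j]<x[i]} (or 1 if no such j):
i:      1  2  3  4  5  6  7  8  9 10 11 12 13 14
x[i]:  10  6  7 12 13  8  5  1  4 11  2  3  9 14
dp:     1  1  2  3  4  3  1  1  2  4  2  3  4  5
At index 12 the value is 3.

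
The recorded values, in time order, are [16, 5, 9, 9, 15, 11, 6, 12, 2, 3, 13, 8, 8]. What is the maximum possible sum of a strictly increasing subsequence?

Let S[i] be the best sum of a strictly increasing subsequence ending at i:
i:      1  2  3  4  5  6  7  8  9 10 11 12 13
a[i]:  16  5  9  9 15 11  6 12  2  3 13  8  8
S:     16  5 14 14 29 25 11 37  2  5 50 19 19
Maximum is 50 (e.g. 5 + 9 + 11 + 12 + 13).

50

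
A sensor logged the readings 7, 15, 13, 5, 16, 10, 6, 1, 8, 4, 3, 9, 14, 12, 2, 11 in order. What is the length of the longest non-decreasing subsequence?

Track the smallest tail for each achievable length (allowing ties):
7 → extends → [7]
15 → extends → [7, 15]
13 → replaces 15 → [7, 13]
5 → replaces 7 → [5, 13]
16 → extends → [5, 13, 16]
10 → replaces 13 → [5, 10, 16]
6 → replaces 10 → [5, 6, 16]
1 → replaces 5 → [1, 6, 16]
8 → replaces 16 → [1, 6, 8]
4 → replaces 6 → [1, 4, 8]
3 → replaces 4 → [1, 3, 8]
9 → extends → [1, 3, 8, 9]
14 → extends → [1, 3, 8, 9, 14]
12 → replaces 14 → [1, 3, 8, 9, 12]
2 → replaces 3 → [1, 2, 8, 9, 12]
11 → replaces 12 → [1, 2, 8, 9, 11]
Five tails, so the longest non-decreasing subsequence has length 5 (e.g. 5, 6, 8, 9, 14).

5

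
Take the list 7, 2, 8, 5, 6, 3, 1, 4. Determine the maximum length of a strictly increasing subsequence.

Track the smallest tail for each achievable length (strict):
7 → extends → [7]
2 → replaces 7 → [2]
8 → extends → [2, 8]
5 → replaces 8 → [2, 5]
6 → extends → [2, 5, 6]
3 → replaces 5 → [2, 3, 6]
1 → replaces 2 → [1, 3, 6]
4 → replaces 6 → [1, 3, 4]
Three tails, so the longest strictly increasing subsequence has length 3 (e.g. 2, 5, 6).

3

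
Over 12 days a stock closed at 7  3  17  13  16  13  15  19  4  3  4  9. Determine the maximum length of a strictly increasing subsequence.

4

Track the smallest tail for each achievable length (strict):
7 → extends → [7]
3 → replaces 7 → [3]
17 → extends → [3, 17]
13 → replaces 17 → [3, 13]
16 → extends → [3, 13, 16]
13 → already a tail → [3, 13, 16]
15 → replaces 16 → [3, 13, 15]
19 → extends → [3, 13, 15, 19]
4 → replaces 13 → [3, 4, 15, 19]
3 → already a tail → [3, 4, 15, 19]
4 → already a tail → [3, 4, 15, 19]
9 → replaces 15 → [3, 4, 9, 19]
Four tails, so the longest strictly increasing subsequence has length 4 (e.g. 7, 13, 16, 19).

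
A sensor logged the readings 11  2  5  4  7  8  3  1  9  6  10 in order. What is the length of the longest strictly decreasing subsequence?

5

Negate each value so 'decreasing' becomes 'increasing', then run patience tails on the negated sequence:
-11 → extends → [-11]
-2 → extends → [-11, -2]
-5 → replaces -2 → [-11, -5]
-4 → extends → [-11, -5, -4]
-7 → replaces -5 → [-11, -7, -4]
-8 → replaces -7 → [-11, -8, -4]
-3 → extends → [-11, -8, -4, -3]
-1 → extends → [-11, -8, -4, -3, -1]
-9 → replaces -8 → [-11, -9, -4, -3, -1]
-6 → replaces -4 → [-11, -9, -6, -3, -1]
-10 → replaces -9 → [-11, -10, -6, -3, -1]
Five tails, so the longest strictly decreasing subsequence of the original has length 5.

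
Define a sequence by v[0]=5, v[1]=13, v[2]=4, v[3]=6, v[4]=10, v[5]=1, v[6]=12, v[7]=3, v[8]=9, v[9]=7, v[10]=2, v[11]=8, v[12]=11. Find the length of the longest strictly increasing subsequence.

5

Let dp[i] be the length of the longest such subsequence ending at index i:
i:      0  1  2  3  4  5  6  7  8  9 10 11 12
v[i]:   5 13  4  6 10  1 12  3  9  7  2  8 11
dp:     1  2  1  2  3  1  4  2  3  3  2  4  5
Maximum dp value is 5.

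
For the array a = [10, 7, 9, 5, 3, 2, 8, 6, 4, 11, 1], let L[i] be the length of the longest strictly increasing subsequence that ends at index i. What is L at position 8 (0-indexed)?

2

dp[i] = 1 + max{dp[j] : j<i, a[j]<a[i]} (or 1 if no such j):
i:      0  1  2  3  4  5  6  7  8  9 10
a[i]:  10  7  9  5  3  2  8  6  4 11  1
dp:     1  1  2  1  1  1  2  2  2  3  1
At index 8 the value is 2.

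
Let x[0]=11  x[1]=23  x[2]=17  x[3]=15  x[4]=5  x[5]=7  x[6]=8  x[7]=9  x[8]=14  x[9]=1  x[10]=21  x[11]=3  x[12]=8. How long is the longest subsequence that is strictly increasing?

6

Track the smallest tail for each achievable length (strict):
11 → extends → [11]
23 → extends → [11, 23]
17 → replaces 23 → [11, 17]
15 → replaces 17 → [11, 15]
5 → replaces 11 → [5, 15]
7 → replaces 15 → [5, 7]
8 → extends → [5, 7, 8]
9 → extends → [5, 7, 8, 9]
14 → extends → [5, 7, 8, 9, 14]
1 → replaces 5 → [1, 7, 8, 9, 14]
21 → extends → [1, 7, 8, 9, 14, 21]
3 → replaces 7 → [1, 3, 8, 9, 14, 21]
8 → already a tail → [1, 3, 8, 9, 14, 21]
Six tails, so the longest strictly increasing subsequence has length 6 (e.g. 5, 7, 8, 9, 14, 21).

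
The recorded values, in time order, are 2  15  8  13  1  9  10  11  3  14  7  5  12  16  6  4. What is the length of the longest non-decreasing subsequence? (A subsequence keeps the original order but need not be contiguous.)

7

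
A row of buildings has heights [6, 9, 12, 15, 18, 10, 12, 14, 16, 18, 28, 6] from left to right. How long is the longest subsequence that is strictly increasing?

8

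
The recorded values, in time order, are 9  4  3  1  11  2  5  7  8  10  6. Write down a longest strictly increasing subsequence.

Patience tails give the LIS length; then backtrack through the dp parents:
9 → extends → [9]
4 → replaces 9 → [4]
3 → replaces 4 → [3]
1 → replaces 3 → [1]
11 → extends → [1, 11]
2 → replaces 11 → [1, 2]
5 → extends → [1, 2, 5]
7 → extends → [1, 2, 5, 7]
8 → extends → [1, 2, 5, 7, 8]
10 → extends → [1, 2, 5, 7, 8, 10]
6 → replaces 7 → [1, 2, 5, 6, 8, 10]
Length 6; one witness is 1, 2, 5, 7, 8, 10.

1, 2, 5, 7, 8, 10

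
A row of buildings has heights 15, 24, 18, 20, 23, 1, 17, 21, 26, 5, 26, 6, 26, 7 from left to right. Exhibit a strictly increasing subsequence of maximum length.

Patience tails give the LIS length; then backtrack through the dp parents:
15 → extends → [15]
24 → extends → [15, 24]
18 → replaces 24 → [15, 18]
20 → extends → [15, 18, 20]
23 → extends → [15, 18, 20, 23]
1 → replaces 15 → [1, 18, 20, 23]
17 → replaces 18 → [1, 17, 20, 23]
21 → replaces 23 → [1, 17, 20, 21]
26 → extends → [1, 17, 20, 21, 26]
5 → replaces 17 → [1, 5, 20, 21, 26]
26 → already a tail → [1, 5, 20, 21, 26]
6 → replaces 20 → [1, 5, 6, 21, 26]
26 → already a tail → [1, 5, 6, 21, 26]
7 → replaces 21 → [1, 5, 6, 7, 26]
Length 5; one witness is 15, 18, 20, 23, 26.

15, 18, 20, 23, 26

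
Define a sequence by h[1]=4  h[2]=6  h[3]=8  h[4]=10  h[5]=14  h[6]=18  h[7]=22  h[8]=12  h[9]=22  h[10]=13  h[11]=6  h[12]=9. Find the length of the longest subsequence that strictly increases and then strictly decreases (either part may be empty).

9

inc[i] = longest strictly increasing subsequence ending at i; dec[i] = longest strictly decreasing subsequence starting at i:
i:      1  2  3  4  5  6  7  8  9 10 11 12
h[i]:   4  6  8 10 14 18 22 12 22 13  6  9
inc:    1  2  3  4  5  6  7  5  7  6  2  4
dec:    1  1  2  2  3  3  3  2  3  2  1  1
Best peak at i=7 (value 22): inc=7, dec=3, length 7+3−1 = 9.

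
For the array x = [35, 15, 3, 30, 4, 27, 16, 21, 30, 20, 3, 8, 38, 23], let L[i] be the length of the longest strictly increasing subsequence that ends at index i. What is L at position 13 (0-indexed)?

dp[i] = 1 + max{dp[j] : j<i, x[j]<x[i]} (or 1 if no such j):
i:      0  1  2  3  4  5  6  7  8  9 10 11 12 13
x[i]:  35 15  3 30  4 27 16 21 30 20  3  8 38 23
dp:     1  1  1  2  2  3  3  4  5  4  1  3  6  5
At index 13 the value is 5.

5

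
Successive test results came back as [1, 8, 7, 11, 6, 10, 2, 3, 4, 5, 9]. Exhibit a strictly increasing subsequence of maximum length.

1, 2, 3, 4, 5, 9

Patience tails give the LIS length; then backtrack through the dp parents:
1 → extends → [1]
8 → extends → [1, 8]
7 → replaces 8 → [1, 7]
11 → extends → [1, 7, 11]
6 → replaces 7 → [1, 6, 11]
10 → replaces 11 → [1, 6, 10]
2 → replaces 6 → [1, 2, 10]
3 → replaces 10 → [1, 2, 3]
4 → extends → [1, 2, 3, 4]
5 → extends → [1, 2, 3, 4, 5]
9 → extends → [1, 2, 3, 4, 5, 9]
Length 6; one witness is 1, 2, 3, 4, 5, 9.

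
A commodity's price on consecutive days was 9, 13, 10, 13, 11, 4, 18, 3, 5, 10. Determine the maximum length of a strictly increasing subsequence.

Let dp[i] be the length of the longest such subsequence ending at index i:
i:      1  2  3  4  5  6  7  8  9 10
a[i]:   9 13 10 13 11  4 18  3  5 10
dp:     1  2  2  3  3  1  4  1  2  3
Maximum dp value is 4.

4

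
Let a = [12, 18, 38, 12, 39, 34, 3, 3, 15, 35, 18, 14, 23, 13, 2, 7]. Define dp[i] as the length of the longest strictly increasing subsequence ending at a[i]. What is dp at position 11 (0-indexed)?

2

dp[i] = 1 + max{dp[j] : j<i, a[j]<a[i]} (or 1 if no such j):
i:      0  1  2  3  4  5  6  7  8  9 10 11 12 13 14 15
a[i]:  12 18 38 12 39 34  3  3 15 35 18 14 23 13  2  7
dp:     1  2  3  1  4  3  1  1  2  4  3  2  4  2  1  2
At index 11 the value is 2.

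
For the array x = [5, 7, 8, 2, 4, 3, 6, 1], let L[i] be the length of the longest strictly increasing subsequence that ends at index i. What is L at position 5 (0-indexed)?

dp[i] = 1 + max{dp[j] : j<i, x[j]<x[i]} (or 1 if no such j):
i:     0 1 2 3 4 5 6 7
x[i]:  5 7 8 2 4 3 6 1
dp:    1 2 3 1 2 2 3 1
At index 5 the value is 2.

2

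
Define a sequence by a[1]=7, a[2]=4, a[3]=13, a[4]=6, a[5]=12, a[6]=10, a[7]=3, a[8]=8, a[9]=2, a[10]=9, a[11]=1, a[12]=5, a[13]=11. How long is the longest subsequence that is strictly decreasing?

6

Negate each value so 'decreasing' becomes 'increasing', then run patience tails on the negated sequence:
-7 → extends → [-7]
-4 → extends → [-7, -4]
-13 → replaces -7 → [-13, -4]
-6 → replaces -4 → [-13, -6]
-12 → replaces -6 → [-13, -12]
-10 → extends → [-13, -12, -10]
-3 → extends → [-13, -12, -10, -3]
-8 → replaces -3 → [-13, -12, -10, -8]
-2 → extends → [-13, -12, -10, -8, -2]
-9 → replaces -8 → [-13, -12, -10, -9, -2]
-1 → extends → [-13, -12, -10, -9, -2, -1]
-5 → replaces -2 → [-13, -12, -10, -9, -5, -1]
-11 → replaces -10 → [-13, -12, -11, -9, -5, -1]
Six tails, so the longest strictly decreasing subsequence of the original has length 6.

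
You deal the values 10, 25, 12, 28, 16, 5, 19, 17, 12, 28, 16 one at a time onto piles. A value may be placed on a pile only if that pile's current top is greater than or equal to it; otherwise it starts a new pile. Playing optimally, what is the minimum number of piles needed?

The minimum number of non-increasing subsequences covering a sequence equals the length of its longest strictly increasing subsequence.
LIS length is 5 (e.g. 10, 12, 16, 19, 28), so 5 piles are needed.

5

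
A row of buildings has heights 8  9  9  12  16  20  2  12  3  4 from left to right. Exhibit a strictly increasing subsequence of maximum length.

8, 9, 12, 16, 20

Patience tails give the LIS length; then backtrack through the dp parents:
8 → extends → [8]
9 → extends → [8, 9]
9 → already a tail → [8, 9]
12 → extends → [8, 9, 12]
16 → extends → [8, 9, 12, 16]
20 → extends → [8, 9, 12, 16, 20]
2 → replaces 8 → [2, 9, 12, 16, 20]
12 → already a tail → [2, 9, 12, 16, 20]
3 → replaces 9 → [2, 3, 12, 16, 20]
4 → replaces 12 → [2, 3, 4, 16, 20]
Length 5; one witness is 8, 9, 12, 16, 20.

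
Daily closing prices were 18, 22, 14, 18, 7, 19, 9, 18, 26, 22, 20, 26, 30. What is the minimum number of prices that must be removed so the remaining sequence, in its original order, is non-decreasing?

7

Fewest deletions = n − (longest non-decreasing subsequence).
Patience tails:
18 → extends → [18]
22 → extends → [18, 22]
14 → replaces 18 → [14, 22]
18 → replaces 22 → [14, 18]
7 → replaces 14 → [7, 18]
19 → extends → [7, 18, 19]
9 → replaces 18 → [7, 9, 19]
18 → replaces 19 → [7, 9, 18]
26 → extends → [7, 9, 18, 26]
22 → replaces 26 → [7, 9, 18, 22]
20 → replaces 22 → [7, 9, 18, 20]
26 → extends → [7, 9, 18, 20, 26]
30 → extends → [7, 9, 18, 20, 26, 30]
Longest non-decreasing subsequence has length 6, so deletions = 13 − 6 = 7.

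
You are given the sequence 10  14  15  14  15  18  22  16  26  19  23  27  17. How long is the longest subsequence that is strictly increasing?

7

Track the smallest tail for each achievable length (strict):
10 → extends → [10]
14 → extends → [10, 14]
15 → extends → [10, 14, 15]
14 → already a tail → [10, 14, 15]
15 → already a tail → [10, 14, 15]
18 → extends → [10, 14, 15, 18]
22 → extends → [10, 14, 15, 18, 22]
16 → replaces 18 → [10, 14, 15, 16, 22]
26 → extends → [10, 14, 15, 16, 22, 26]
19 → replaces 22 → [10, 14, 15, 16, 19, 26]
23 → replaces 26 → [10, 14, 15, 16, 19, 23]
27 → extends → [10, 14, 15, 16, 19, 23, 27]
17 → replaces 19 → [10, 14, 15, 16, 17, 23, 27]
Seven tails, so the longest strictly increasing subsequence has length 7 (e.g. 10, 14, 15, 18, 22, 26, 27).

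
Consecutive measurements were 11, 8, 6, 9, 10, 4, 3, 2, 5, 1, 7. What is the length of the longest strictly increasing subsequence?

Track the smallest tail for each achievable length (strict):
11 → extends → [11]
8 → replaces 11 → [8]
6 → replaces 8 → [6]
9 → extends → [6, 9]
10 → extends → [6, 9, 10]
4 → replaces 6 → [4, 9, 10]
3 → replaces 4 → [3, 9, 10]
2 → replaces 3 → [2, 9, 10]
5 → replaces 9 → [2, 5, 10]
1 → replaces 2 → [1, 5, 10]
7 → replaces 10 → [1, 5, 7]
Three tails, so the longest strictly increasing subsequence has length 3 (e.g. 8, 9, 10).

3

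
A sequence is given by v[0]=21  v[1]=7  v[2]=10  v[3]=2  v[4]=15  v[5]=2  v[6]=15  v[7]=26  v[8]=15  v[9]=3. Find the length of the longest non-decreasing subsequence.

5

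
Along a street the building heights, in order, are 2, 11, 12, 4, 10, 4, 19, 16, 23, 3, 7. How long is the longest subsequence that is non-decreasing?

5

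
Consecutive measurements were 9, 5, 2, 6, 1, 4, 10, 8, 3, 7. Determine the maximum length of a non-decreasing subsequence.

Let dp[i] be the length of the longest such subsequence ending at index i:
i:      1  2  3  4  5  6  7  8  9 10
a[i]:   9  5  2  6  1  4 10  8  3  7
dp:     1  1  1  2  1  2  3  3  2  3
Maximum dp value is 3.

3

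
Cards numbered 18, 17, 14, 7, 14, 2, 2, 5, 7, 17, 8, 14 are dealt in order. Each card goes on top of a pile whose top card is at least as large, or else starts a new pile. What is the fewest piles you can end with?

5

The minimum number of non-increasing subsequences covering a sequence equals the length of its longest strictly increasing subsequence.
LIS length is 5 (e.g. 2, 5, 7, 8, 14), so 5 piles are needed.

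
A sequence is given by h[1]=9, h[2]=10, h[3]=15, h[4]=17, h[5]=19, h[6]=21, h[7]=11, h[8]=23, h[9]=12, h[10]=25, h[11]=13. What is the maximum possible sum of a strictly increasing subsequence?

139

Let S[i] be the best sum of a strictly increasing subsequence ending at i:
i:       1   2   3   4   5   6   7   8   9  10  11
h[i]:    9  10  15  17  19  21  11  23  12  25  13
S:       9  19  34  51  70  91  30 114  42 139  55
Maximum is 139 (e.g. 9 + 10 + 15 + 17 + 19 + 21 + 23 + 25).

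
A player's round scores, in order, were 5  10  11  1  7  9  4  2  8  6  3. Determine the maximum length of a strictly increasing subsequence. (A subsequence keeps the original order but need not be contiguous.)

3

Let dp[i] be the length of the longest such subsequence ending at index i:
i:      1  2  3  4  5  6  7  8  9 10 11
a[i]:   5 10 11  1  7  9  4  2  8  6  3
dp:     1  2  3  1  2  3  2  2  3  3  3
Maximum dp value is 3.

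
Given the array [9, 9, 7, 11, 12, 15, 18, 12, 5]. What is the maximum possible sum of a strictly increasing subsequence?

Let S[i] be the best sum of a strictly increasing subsequence ending at i:
i:      1  2  3  4  5  6  7  8  9
a[i]:   9  9  7 11 12 15 18 12  5
S:      9  9  7 20 32 47 65 32  5
Maximum is 65 (e.g. 9 + 11 + 12 + 15 + 18).

65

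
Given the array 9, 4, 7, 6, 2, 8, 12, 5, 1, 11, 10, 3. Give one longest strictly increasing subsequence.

4, 7, 8, 12

Patience tails give the LIS length; then backtrack through the dp parents:
9 → extends → [9]
4 → replaces 9 → [4]
7 → extends → [4, 7]
6 → replaces 7 → [4, 6]
2 → replaces 4 → [2, 6]
8 → extends → [2, 6, 8]
12 → extends → [2, 6, 8, 12]
5 → replaces 6 → [2, 5, 8, 12]
1 → replaces 2 → [1, 5, 8, 12]
11 → replaces 12 → [1, 5, 8, 11]
10 → replaces 11 → [1, 5, 8, 10]
3 → replaces 5 → [1, 3, 8, 10]
Length 4; one witness is 4, 7, 8, 12.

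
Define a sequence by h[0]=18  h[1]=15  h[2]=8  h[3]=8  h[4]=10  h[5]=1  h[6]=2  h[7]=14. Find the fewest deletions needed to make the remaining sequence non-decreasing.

Fewest deletions = n − (longest non-decreasing subsequence).
Patience tails:
18 → extends → [18]
15 → replaces 18 → [15]
8 → replaces 15 → [8]
8 → extends → [8, 8]
10 → extends → [8, 8, 10]
1 → replaces 8 → [1, 8, 10]
2 → replaces 8 → [1, 2, 10]
14 → extends → [1, 2, 10, 14]
Longest non-decreasing subsequence has length 4, so deletions = 8 − 4 = 4.

4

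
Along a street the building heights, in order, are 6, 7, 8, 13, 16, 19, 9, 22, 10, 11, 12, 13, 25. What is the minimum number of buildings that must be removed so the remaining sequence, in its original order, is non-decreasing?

4

Fewest deletions = n − (longest non-decreasing subsequence).
Patience tails:
6 → extends → [6]
7 → extends → [6, 7]
8 → extends → [6, 7, 8]
13 → extends → [6, 7, 8, 13]
16 → extends → [6, 7, 8, 13, 16]
19 → extends → [6, 7, 8, 13, 16, 19]
9 → replaces 13 → [6, 7, 8, 9, 16, 19]
22 → extends → [6, 7, 8, 9, 16, 19, 22]
10 → replaces 16 → [6, 7, 8, 9, 10, 19, 22]
11 → replaces 19 → [6, 7, 8, 9, 10, 11, 22]
12 → replaces 22 → [6, 7, 8, 9, 10, 11, 12]
13 → extends → [6, 7, 8, 9, 10, 11, 12, 13]
25 → extends → [6, 7, 8, 9, 10, 11, 12, 13, 25]
Longest non-decreasing subsequence has length 9, so deletions = 13 − 9 = 4.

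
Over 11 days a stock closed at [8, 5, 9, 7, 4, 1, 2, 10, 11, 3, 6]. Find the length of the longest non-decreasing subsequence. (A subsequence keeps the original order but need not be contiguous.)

4

Let dp[i] be the length of the longest such subsequence ending at index i:
i:      1  2  3  4  5  6  7  8  9 10 11
a[i]:   8  5  9  7  4  1  2 10 11  3  6
dp:     1  1  2  2  1  1  2  3  4  3  4
Maximum dp value is 4.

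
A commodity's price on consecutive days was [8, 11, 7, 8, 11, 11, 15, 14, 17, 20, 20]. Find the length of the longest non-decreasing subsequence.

8

Let dp[i] be the length of the longest such subsequence ending at index i:
i:      1  2  3  4  5  6  7  8  9 10 11
a[i]:   8 11  7  8 11 11 15 14 17 20 20
dp:     1  2  1  2  3  4  5  5  6  7  8
Maximum dp value is 8.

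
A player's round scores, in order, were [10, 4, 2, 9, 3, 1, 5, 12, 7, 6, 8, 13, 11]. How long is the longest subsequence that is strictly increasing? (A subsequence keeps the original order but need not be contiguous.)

6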